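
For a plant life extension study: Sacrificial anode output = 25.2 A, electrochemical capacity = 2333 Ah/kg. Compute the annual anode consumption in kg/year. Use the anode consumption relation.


Annual consumption = current * hours per year / capacity
Rate = 25.2 * 8760 / 2333 = 94.6 kg/year

94.6 kg/year


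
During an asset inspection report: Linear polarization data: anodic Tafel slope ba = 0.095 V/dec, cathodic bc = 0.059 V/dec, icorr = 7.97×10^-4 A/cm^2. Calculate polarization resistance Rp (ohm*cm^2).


Apply the Stern-Geary equation: Rp = ba*bc / (2.303*icorr*(ba+bc))
ba*bc = 0.095*0.059 = 0.005605
ba+bc = 0.154; 2.303*icorr*(ba+bc) = 2.303*7.97×10^-4*0.154 = 2.8266561×10^-4
Rp = 0.005605 / 2.8266561×10^-4 = 19.8 ohm*cm^2

19.8 ohm*cm^2


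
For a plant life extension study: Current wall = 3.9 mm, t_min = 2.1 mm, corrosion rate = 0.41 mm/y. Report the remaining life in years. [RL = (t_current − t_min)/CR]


Apply the remaining-life relation: RL = (t_current − t_min) / CR
RL = (3.9 − 2.1) / 0.41 = 1.8 / 0.41 = 4.4 years

4.4 years


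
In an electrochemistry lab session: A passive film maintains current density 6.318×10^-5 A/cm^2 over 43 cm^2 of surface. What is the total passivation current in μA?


I = i_pass * A, then convert A → μA (×10^6)
I = 6.318×10^-5 * 43 * 10^6 = 2716.74 μA

2716.74 μA


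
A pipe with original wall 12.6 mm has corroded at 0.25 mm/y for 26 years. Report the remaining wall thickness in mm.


Remaining wall = original − CR × time
t = 12.6 − 0.25*26 = 12.6 − 6.5 = 6.1 mm

6.1 mm


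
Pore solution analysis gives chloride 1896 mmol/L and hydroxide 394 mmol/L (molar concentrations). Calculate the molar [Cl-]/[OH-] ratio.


Threshold parameter = [Cl-] / [OH-] (molar basis; both in mmol/L, so units cancel)
Ratio = 1896 / 394 = 4.81

4.81


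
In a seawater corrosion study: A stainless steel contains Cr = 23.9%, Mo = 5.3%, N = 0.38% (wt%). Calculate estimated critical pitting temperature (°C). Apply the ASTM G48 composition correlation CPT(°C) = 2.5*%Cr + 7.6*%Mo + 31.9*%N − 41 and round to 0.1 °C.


Apply the ASTM G48 empirical CPT estimate: CPT(°C) = 2.5*%Cr + 7.6*%Mo + 31.9*%N − 41
2.5*23.9 = 59.75; 7.6*5.3 = 40.28; 31.9*0.38 = 12.122
CPT = 59.75 + 40.28 + 12.122 − 41 = 71.152 °C
Rounded to 0.1 °C: CPT ≈ 71.2 °C

71.2 °C


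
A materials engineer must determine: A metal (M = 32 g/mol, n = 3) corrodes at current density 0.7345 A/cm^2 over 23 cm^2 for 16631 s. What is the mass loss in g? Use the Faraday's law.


Apply Faraday's law: m = i*A*t*M / (n*F)
Total charge passed Q = i*A*t = 0.7345*23*16631 = 280955.7985 C
m = Q*M/(n*F) = 280955.7985*32/(3*96485) = 31.0604 g

31.0604 g


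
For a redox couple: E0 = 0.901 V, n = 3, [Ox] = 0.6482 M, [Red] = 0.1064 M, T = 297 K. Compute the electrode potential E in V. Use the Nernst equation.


Apply the Nernst equation: E = E0 + (RT/nF)*ln([Ox]/[Red])
Step 1: RT/nF = 8.314*297/(3*96485) = 0.00853071 V
Step 2: [Ox]/[Red] = 0.6482/0.1064 = 6.092105
Step 3: ln(6.092105) = 1.806994
Step 4: correction = 0.00853071 * 1.806994 = 0.015 V
E = 0.901 + 0.015 = 0.916 V

0.916 V


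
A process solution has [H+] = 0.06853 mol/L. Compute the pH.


pH = −log10[H+]
pH = −log10(0.06853) = 1.16

1.16


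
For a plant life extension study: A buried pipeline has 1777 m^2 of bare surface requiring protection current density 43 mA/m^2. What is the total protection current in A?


I = area * current density, then convert mA → A (÷1000)
I = 1777 * 43 / 1000 = 76.41 A

76.41 A


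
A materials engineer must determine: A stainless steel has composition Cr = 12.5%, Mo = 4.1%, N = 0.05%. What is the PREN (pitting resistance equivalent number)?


Apply the PREN formula: PREN = Cr + 3.3*Mo + 16*N
PREN = 12.5 + 3.3*4.1 + 16*0.05
PREN = 12.5 + 13.53 + 0.8 = 26.83

26.83


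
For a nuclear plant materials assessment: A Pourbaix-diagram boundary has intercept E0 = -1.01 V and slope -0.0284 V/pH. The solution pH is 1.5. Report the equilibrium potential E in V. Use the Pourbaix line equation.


Apply the Pourbaix line equation: E = E0 + slope*pH
E = -1.01 + (-0.0284)*1.5 = -1.01 + (-0.0426) = -1.0526 V
Rounded to 3 decimal places: E = -1.053 V

-1.053 V


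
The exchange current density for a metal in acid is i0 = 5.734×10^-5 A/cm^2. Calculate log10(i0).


i0 = 5.734×10^-5 A/cm^2
log10(i0) = -4.242

-4.242


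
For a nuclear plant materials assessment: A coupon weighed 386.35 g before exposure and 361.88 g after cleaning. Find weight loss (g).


Weight loss = initial − final
WL = 386.35 − 361.88 = 24.47 g

24.47 g


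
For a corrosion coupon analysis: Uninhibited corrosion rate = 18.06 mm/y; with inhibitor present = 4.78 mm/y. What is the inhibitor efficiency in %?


Apply the inhibitor-efficiency definition: IE = (CR_blank − CR_inh)/CR_blank × 100
IE = (18.06 − 4.78) / 18.06 × 100
IE = 13.28 / 18.06 × 100 = 73.5 %

73.5 %


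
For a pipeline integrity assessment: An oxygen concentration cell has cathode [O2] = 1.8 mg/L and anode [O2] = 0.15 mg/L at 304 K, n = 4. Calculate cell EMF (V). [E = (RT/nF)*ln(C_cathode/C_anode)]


Apply the Nernst concentration-cell relation: E = (RT/nF)*ln(C_cathode/C_anode)
RT/nF = 8.314*304/(4*96485) = 0.00654883 V
ln(1.8/0.15) = 2.48491
E = 0.00654883 * 2.48491 = 0.01627 V

0.01627 V


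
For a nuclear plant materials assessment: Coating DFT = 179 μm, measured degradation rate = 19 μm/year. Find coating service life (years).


Service life = thickness / degradation rate
Life = 179 / 19 = 9.4 years

9.4 years


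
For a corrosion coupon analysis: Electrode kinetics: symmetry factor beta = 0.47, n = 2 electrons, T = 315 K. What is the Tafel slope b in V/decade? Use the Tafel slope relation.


Apply the Tafel slope relation: b = 2.303*R*T/(beta*n*F)
Numerator: 2.303 * 8.314 * 315 = 6031.35
Denominator: 0.47 * 2 * 96485 = 90695.9
b = 6031.35 / 90695.9 = 0.0665 V/decade

0.0665 V/decade


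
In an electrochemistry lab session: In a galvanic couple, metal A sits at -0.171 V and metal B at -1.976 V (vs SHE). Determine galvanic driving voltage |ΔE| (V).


Driving voltage is the absolute potential difference.
|ΔE| = |-0.171 − (-1.976)| = 1.805 V

1.805 V


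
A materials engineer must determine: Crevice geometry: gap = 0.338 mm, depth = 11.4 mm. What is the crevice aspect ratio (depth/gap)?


Aspect ratio = depth / gap
Ratio = 11.4 / 0.338 = 33.7

33.7


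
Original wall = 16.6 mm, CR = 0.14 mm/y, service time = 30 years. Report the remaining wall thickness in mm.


Remaining wall = original − CR × time
t = 16.6 − 0.14*30 = 16.6 − 4.2 = 12.4 mm

12.4 mm


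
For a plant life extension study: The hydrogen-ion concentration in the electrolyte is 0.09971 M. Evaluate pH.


pH = −log10[H+]
pH = −log10(0.09971) = 1.0

1.0


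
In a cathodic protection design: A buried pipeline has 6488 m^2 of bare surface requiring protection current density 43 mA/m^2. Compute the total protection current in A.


I = area * current density, then convert mA → A (÷1000)
I = 6488 * 43 / 1000 = 278.98 A

278.98 A


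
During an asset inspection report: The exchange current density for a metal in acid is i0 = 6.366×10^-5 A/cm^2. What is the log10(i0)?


i0 = 6.366×10^-5 A/cm^2
log10(i0) = -4.196

-4.196


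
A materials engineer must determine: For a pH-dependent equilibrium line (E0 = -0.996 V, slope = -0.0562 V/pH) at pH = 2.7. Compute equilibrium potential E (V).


Apply the Pourbaix line equation: E = E0 + slope*pH
E = -0.996 + (-0.0562)*2.7 = -0.996 + (-0.15174) = -1.14774 V
Rounded to 4 decimal places: E = -1.1477 V

-1.1477 V


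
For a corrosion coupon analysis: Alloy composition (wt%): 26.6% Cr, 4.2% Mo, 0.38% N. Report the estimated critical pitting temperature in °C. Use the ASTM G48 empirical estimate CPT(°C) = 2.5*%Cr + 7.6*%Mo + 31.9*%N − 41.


Apply the ASTM G48 empirical CPT estimate: CPT(°C) = 2.5*%Cr + 7.6*%Mo + 31.9*%N − 41
2.5*26.6 = 66.5; 7.6*4.2 = 31.92; 31.9*0.38 = 12.122
CPT = 66.5 + 31.92 + 12.122 − 41 = 69.542 °C
Rounded to 0.1 °C: CPT ≈ 69.5 °C

69.5 °C


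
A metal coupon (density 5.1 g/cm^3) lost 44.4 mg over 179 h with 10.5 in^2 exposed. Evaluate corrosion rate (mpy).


Apply the mpy weight-loss relation: CR = 534 * W / (D * A * T)
Numerator: 534 * 44.4 = 23709.6
Denominator: 5.1 * 10.5 * 179 = 9585.45
CR = 23709.6 / 9585.45 = 2.4735 mpy

2.4735 mpy


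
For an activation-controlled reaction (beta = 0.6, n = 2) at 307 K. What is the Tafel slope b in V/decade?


Apply the Tafel slope relation: b = 2.303*R*T/(beta*n*F)
Numerator: 2.303 * 8.314 * 307 = 5878.17
Denominator: 0.6 * 2 * 96485 = 115782.0
b = 5878.17 / 115782.0 = 0.0508 V/decade

0.0508 V/decade


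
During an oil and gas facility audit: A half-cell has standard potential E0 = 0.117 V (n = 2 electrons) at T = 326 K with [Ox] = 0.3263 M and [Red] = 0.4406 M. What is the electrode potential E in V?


Apply the Nernst equation: E = E0 + (RT/nF)*ln([Ox]/[Red])
Step 1: RT/nF = 8.314*326/(2*96485) = 0.01404552 V
Step 2: [Ox]/[Red] = 0.3263/0.4406 = 0.740581
Step 3: ln(0.740581) = -0.30032
Step 4: correction = 0.01404552 * -0.30032 = -0.0042 V
E = 0.117 + -0.0042 = 0.1128 V

0.1128 V


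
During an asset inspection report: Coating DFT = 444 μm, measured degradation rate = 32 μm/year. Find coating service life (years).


Service life = thickness / degradation rate
Life = 444 / 32 = 13.9 years

13.9 years


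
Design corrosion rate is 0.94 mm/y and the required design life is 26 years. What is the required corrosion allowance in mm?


Corrosion allowance = CR × design life
CA = 0.94 * 26 = 24.44 mm

24.44 mm


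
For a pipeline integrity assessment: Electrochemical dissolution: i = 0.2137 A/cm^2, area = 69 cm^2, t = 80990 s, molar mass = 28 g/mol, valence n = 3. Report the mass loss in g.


Apply Faraday's law: m = i*A*t*M / (n*F)
Total charge passed Q = i*A*t = 0.2137*69*80990 = 1194221.847 C
m = Q*M/(n*F) = 1194221.847*28/(3*96485) = 115.5213 g

115.5213 g


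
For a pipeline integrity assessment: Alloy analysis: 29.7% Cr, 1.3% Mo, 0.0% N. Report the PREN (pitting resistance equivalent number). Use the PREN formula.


Apply the PREN formula: PREN = Cr + 3.3*Mo + 16*N
PREN = 29.7 + 3.3*1.3 + 16*0.0
PREN = 29.7 + 4.29 + 0.0 = 33.99

33.99


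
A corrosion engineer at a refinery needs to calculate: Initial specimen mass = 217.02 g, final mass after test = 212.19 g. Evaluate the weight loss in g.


Weight loss = initial − final
WL = 217.02 − 212.19 = 4.83 g

4.83 g


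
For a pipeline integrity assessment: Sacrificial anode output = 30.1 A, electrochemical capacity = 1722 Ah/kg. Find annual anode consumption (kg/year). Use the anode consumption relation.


Annual consumption = current * hours per year / capacity
Rate = 30.1 * 8760 / 1722 = 153.1 kg/year

153.1 kg/year


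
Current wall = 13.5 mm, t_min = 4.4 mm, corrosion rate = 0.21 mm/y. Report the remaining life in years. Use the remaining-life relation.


Apply the remaining-life relation: RL = (t_current − t_min) / CR
RL = (13.5 − 4.4) / 0.21 = 9.1 / 0.21 = 43.3 years

43.3 years


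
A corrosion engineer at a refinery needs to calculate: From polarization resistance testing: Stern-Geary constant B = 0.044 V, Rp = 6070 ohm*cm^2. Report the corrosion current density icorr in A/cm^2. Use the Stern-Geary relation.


Apply the Stern-Geary relation: icorr = B / Rp
icorr = 0.044 / 6070 = 7.249×10^-6 A/cm^2

7.249×10^-6 A/cm^2


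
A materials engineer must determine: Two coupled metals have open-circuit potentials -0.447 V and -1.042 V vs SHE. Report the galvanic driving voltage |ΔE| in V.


Driving voltage is the absolute potential difference.
|ΔE| = |-0.447 − (-1.042)| = 0.595 V

0.595 V


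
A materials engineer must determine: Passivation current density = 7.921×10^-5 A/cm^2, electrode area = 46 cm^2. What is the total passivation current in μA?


I = i_pass * A, then convert A → μA (×10^6)
I = 7.921×10^-5 * 46 * 10^6 = 3643.66 μA

3643.66 μA


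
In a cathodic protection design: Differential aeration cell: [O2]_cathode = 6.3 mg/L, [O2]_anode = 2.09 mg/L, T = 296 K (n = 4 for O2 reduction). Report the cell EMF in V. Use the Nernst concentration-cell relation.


Apply the Nernst concentration-cell relation: E = (RT/nF)*ln(C_cathode/C_anode)
RT/nF = 8.314*296/(4*96485) = 0.00637649 V
ln(6.3/2.09) = 1.10339
E = 0.00637649 * 1.10339 = 0.00704 V

0.00704 V


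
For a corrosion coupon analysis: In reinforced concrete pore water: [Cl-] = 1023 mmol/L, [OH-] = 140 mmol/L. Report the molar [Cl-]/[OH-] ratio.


Threshold parameter = [Cl-] / [OH-] (molar basis; both in mmol/L, so units cancel)
Ratio = 1023 / 140 = 7.31

7.31


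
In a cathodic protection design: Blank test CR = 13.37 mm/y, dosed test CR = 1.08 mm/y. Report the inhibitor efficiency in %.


Apply the inhibitor-efficiency definition: IE = (CR_blank − CR_inh)/CR_blank × 100
IE = (13.37 − 1.08) / 13.37 × 100
IE = 12.29 / 13.37 × 100 = 91.9 %

91.9 %


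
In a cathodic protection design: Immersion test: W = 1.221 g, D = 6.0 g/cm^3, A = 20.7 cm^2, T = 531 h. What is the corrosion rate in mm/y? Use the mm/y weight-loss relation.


Apply the mm/y weight-loss relation: CR = 87600 * W / (D * A * T)
Numerator: 87600 * 1.221 = 106959.6
Denominator: 6.0 * 20.7 * 531 = 65950.2
CR = 106959.6 / 65950.2 = 1.62182 mm/y

1.62182 mm/y


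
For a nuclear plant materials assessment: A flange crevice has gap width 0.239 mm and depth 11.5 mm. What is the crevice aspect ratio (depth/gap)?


Aspect ratio = depth / gap
Ratio = 11.5 / 0.239 = 48.1

48.1


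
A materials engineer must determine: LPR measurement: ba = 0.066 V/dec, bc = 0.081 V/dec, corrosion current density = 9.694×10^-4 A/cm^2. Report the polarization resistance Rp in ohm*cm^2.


Apply the Stern-Geary equation: Rp = ba*bc / (2.303*icorr*(ba+bc))
ba*bc = 0.066*0.081 = 0.005346
ba+bc = 0.147; 2.303*icorr*(ba+bc) = 2.303*9.694×10^-4*0.147 = 3.2818165×10^-4
Rp = 0.005346 / 3.2818165×10^-4 = 16.29 ohm*cm^2

16.29 ohm*cm^2


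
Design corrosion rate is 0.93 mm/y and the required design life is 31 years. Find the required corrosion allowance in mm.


Corrosion allowance = CR × design life
CA = 0.93 * 31 = 28.83 mm

28.83 mm


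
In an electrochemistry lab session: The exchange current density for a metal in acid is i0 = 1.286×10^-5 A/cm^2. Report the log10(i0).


i0 = 1.286×10^-5 A/cm^2
log10(i0) = -4.891

-4.891


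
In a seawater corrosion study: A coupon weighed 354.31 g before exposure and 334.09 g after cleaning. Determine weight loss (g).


Weight loss = initial − final
WL = 354.31 − 334.09 = 20.22 g

20.22 g


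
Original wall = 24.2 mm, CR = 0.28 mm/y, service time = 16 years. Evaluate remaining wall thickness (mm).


Remaining wall = original − CR × time
t = 24.2 − 0.28*16 = 24.2 − 4.48 = 19.72 mm

19.72 mm


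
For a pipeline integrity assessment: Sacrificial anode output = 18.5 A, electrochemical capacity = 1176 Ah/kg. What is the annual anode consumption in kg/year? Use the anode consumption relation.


Annual consumption = current * hours per year / capacity
Rate = 18.5 * 8760 / 1176 = 137.8 kg/year

137.8 kg/year


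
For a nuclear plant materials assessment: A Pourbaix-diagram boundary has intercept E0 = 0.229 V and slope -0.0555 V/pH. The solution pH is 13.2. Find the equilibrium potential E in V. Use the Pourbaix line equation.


Apply the Pourbaix line equation: E = E0 + slope*pH
E = 0.229 + (-0.0555)*13.2 = 0.229 + (-0.7326) = -0.5036 V
Rounded to 4 decimal places: E = -0.5036 V

-0.5036 V


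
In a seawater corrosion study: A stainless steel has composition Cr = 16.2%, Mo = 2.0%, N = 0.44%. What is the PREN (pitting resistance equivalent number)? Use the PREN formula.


Apply the PREN formula: PREN = Cr + 3.3*Mo + 16*N
PREN = 16.2 + 3.3*2.0 + 16*0.44
PREN = 16.2 + 6.6 + 7.04 = 29.84

29.84


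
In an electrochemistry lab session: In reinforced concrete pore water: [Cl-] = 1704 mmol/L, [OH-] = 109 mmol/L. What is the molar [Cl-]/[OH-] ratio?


Threshold parameter = [Cl-] / [OH-] (molar basis; both in mmol/L, so units cancel)
Ratio = 1704 / 109 = 15.63

15.63


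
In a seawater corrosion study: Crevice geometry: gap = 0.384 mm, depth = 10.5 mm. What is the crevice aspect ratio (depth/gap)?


Aspect ratio = depth / gap
Ratio = 10.5 / 0.384 = 27.3

27.3


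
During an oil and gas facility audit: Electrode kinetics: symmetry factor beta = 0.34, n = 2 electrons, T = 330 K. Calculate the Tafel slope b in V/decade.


Apply the Tafel slope relation: b = 2.303*R*T/(beta*n*F)
Numerator: 2.303 * 8.314 * 330 = 6318.56
Denominator: 0.34 * 2 * 96485 = 65609.8
b = 6318.56 / 65609.8 = 0.0963 V/decade

0.0963 V/decade


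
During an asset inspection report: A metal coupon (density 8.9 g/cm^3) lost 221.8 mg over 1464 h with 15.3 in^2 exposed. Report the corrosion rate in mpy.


Apply the mpy weight-loss relation: CR = 534 * W / (D * A * T)
Numerator: 534 * 221.8 = 118441.2
Denominator: 8.9 * 15.3 * 1464 = 199352.88
CR = 118441.2 / 199352.88 = 0.59413 mpy

0.59413 mpy


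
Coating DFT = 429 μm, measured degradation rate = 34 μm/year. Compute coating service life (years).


Service life = thickness / degradation rate
Life = 429 / 34 = 12.6 years

12.6 years


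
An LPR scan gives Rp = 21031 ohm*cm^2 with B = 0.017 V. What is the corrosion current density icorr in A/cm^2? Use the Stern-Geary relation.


Apply the Stern-Geary relation: icorr = B / Rp
icorr = 0.017 / 21031 = 8.083×10^-7 A/cm^2

8.083×10^-7 A/cm^2


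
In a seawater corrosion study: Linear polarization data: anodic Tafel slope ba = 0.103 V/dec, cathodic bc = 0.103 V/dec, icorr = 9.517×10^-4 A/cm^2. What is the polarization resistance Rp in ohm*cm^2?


Apply the Stern-Geary equation: Rp = ba*bc / (2.303*icorr*(ba+bc))
ba*bc = 0.103*0.103 = 0.010609
ba+bc = 0.206; 2.303*icorr*(ba+bc) = 2.303*9.517×10^-4*0.206 = 4.5150361×10^-4
Rp = 0.010609 / 4.5150361×10^-4 = 23.5 ohm*cm^2

23.5 ohm*cm^2


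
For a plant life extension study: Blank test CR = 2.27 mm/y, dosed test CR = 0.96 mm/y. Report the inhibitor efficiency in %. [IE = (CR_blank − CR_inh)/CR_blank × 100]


Apply the inhibitor-efficiency definition: IE = (CR_blank − CR_inh)/CR_blank × 100
IE = (2.27 − 0.96) / 2.27 × 100
IE = 1.31 / 2.27 × 100 = 57.7 %

57.7 %


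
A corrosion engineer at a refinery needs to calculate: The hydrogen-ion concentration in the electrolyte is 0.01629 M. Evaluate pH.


pH = −log10[H+]
pH = −log10(0.01629) = 1.79

1.79


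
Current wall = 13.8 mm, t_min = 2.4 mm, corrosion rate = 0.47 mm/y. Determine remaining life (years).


Apply the remaining-life relation: RL = (t_current − t_min) / CR
RL = (13.8 − 2.4) / 0.47 = 11.4 / 0.47 = 24.3 years

24.3 years


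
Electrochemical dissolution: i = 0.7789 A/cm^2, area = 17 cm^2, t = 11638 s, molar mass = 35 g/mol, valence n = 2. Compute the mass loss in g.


Apply Faraday's law: m = i*A*t*M / (n*F)
Total charge passed Q = i*A*t = 0.7789*17*11638 = 154102.2494 C
m = Q*M/(n*F) = 154102.2494*35/(2*96485) = 27.9503 g

27.9503 g


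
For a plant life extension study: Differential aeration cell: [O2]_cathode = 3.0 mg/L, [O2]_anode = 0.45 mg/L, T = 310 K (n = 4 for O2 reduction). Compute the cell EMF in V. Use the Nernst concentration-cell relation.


Apply the Nernst concentration-cell relation: E = (RT/nF)*ln(C_cathode/C_anode)
RT/nF = 8.314*310/(4*96485) = 0.00667808 V
ln(3.0/0.45) = 1.89712
E = 0.00667808 * 1.89712 = 0.01267 V

0.01267 V


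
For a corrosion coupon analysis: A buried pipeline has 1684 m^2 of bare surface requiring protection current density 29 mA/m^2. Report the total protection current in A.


I = area * current density, then convert mA → A (÷1000)
I = 1684 * 29 / 1000 = 48.84 A

48.84 A


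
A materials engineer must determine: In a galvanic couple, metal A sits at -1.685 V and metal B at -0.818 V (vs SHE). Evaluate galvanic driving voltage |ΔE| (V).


Driving voltage is the absolute potential difference.
|ΔE| = |-1.685 − (-0.818)| = 0.867 V

0.867 V


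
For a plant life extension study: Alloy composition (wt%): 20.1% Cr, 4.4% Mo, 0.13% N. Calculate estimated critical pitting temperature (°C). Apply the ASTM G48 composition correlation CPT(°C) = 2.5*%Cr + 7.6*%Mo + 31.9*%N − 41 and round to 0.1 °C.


Apply the ASTM G48 empirical CPT estimate: CPT(°C) = 2.5*%Cr + 7.6*%Mo + 31.9*%N − 41
2.5*20.1 = 50.25; 7.6*4.4 = 33.44; 31.9*0.13 = 4.147
CPT = 50.25 + 33.44 + 4.147 − 41 = 46.837 °C
Rounded to 0.1 °C: CPT ≈ 46.8 °C

46.8 °C


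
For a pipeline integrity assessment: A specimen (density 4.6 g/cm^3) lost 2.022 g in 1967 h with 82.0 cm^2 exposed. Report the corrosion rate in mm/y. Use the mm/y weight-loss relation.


Apply the mm/y weight-loss relation: CR = 87600 * W / (D * A * T)
Numerator: 87600 * 2.022 = 177127.2
Denominator: 4.6 * 82.0 * 1967 = 741952.4
CR = 177127.2 / 741952.4 = 0.238731 mm/y

0.238731 mm/y


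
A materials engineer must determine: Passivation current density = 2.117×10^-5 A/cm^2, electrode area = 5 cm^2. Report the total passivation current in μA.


I = i_pass * A, then convert A → μA (×10^6)
I = 2.117×10^-5 * 5 * 10^6 = 105.85 μA

105.85 μA


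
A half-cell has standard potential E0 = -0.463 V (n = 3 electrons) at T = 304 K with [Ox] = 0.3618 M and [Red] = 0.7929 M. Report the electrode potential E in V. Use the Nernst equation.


Apply the Nernst equation: E = E0 + (RT/nF)*ln([Ox]/[Red])
Step 1: RT/nF = 8.314*304/(3*96485) = 0.00873178 V
Step 2: [Ox]/[Red] = 0.3618/0.7929 = 0.4563
Step 3: ln(0.4563) = -0.784605
Step 4: correction = 0.00873178 * -0.784605 = -0.007 V
E = -0.463 + -0.007 = -0.47 V

-0.47 V


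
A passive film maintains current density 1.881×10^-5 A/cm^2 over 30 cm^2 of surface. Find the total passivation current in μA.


I = i_pass * A, then convert A → μA (×10^6)
I = 1.881×10^-5 * 30 * 10^6 = 564.3 μA

564.3 μA


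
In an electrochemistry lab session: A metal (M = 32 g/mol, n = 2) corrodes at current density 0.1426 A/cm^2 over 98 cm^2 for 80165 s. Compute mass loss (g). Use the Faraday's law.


Apply Faraday's law: m = i*A*t*M / (n*F)
Total charge passed Q = i*A*t = 0.1426*98*80165 = 1120289.842 C
m = Q*M/(n*F) = 1120289.842*32/(2*96485) = 185.77642 g

185.77642 g


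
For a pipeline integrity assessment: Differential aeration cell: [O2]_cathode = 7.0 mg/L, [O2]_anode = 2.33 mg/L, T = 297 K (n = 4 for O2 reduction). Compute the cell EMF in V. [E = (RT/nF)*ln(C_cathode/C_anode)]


Apply the Nernst concentration-cell relation: E = (RT/nF)*ln(C_cathode/C_anode)
RT/nF = 8.314*297/(4*96485) = 0.00639804 V
ln(7.0/2.33) = 1.10004
E = 0.00639804 * 1.10004 = 0.00704 V

0.00704 V


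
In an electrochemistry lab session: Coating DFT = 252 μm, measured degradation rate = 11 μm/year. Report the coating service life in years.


Service life = thickness / degradation rate
Life = 252 / 11 = 22.9 years

22.9 years


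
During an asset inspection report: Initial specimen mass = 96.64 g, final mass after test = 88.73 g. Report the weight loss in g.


Weight loss = initial − final
WL = 96.64 − 88.73 = 7.91 g

7.91 g


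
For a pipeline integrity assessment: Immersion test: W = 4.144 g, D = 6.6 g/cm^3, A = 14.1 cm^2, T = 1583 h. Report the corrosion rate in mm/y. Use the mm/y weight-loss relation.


Apply the mm/y weight-loss relation: CR = 87600 * W / (D * A * T)
Numerator: 87600 * 4.144 = 363014.4
Denominator: 6.6 * 14.1 * 1583 = 147313.98
CR = 363014.4 / 147313.98 = 2.4642 mm/y

2.4642 mm/y


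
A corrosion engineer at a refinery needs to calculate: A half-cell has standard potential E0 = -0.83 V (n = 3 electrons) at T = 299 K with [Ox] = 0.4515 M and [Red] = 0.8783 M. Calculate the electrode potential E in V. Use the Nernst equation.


Apply the Nernst equation: E = E0 + (RT/nF)*ln([Ox]/[Red])
Step 1: RT/nF = 8.314*299/(3*96485) = 0.00858816 V
Step 2: [Ox]/[Red] = 0.4515/0.8783 = 0.514061
Step 3: ln(0.514061) = -0.665413
Step 4: correction = 0.00858816 * -0.665413 = -0.006 V
E = -0.83 + -0.006 = -0.836 V

-0.836 V


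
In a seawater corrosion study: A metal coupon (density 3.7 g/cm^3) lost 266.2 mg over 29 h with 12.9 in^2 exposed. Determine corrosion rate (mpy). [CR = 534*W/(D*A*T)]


Apply the mpy weight-loss relation: CR = 534 * W / (D * A * T)
Numerator: 534 * 266.2 = 142150.8
Denominator: 3.7 * 12.9 * 29 = 1384.17
CR = 142150.8 / 1384.17 = 102.698 mpy

102.698 mpy


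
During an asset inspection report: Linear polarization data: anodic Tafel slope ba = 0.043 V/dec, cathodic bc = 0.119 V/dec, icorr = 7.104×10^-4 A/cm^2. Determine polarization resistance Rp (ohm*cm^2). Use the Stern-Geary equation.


Apply the Stern-Geary equation: Rp = ba*bc / (2.303*icorr*(ba+bc))
ba*bc = 0.043*0.119 = 0.005117
ba+bc = 0.162; 2.303*icorr*(ba+bc) = 2.303*7.104×10^-4*0.162 = 2.6504029×10^-4
Rp = 0.005117 / 2.6504029×10^-4 = 19.3 ohm*cm^2

19.3 ohm*cm^2


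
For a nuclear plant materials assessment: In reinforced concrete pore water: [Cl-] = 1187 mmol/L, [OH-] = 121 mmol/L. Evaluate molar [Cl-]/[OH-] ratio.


Threshold parameter = [Cl-] / [OH-] (molar basis; both in mmol/L, so units cancel)
Ratio = 1187 / 121 = 9.81

9.81


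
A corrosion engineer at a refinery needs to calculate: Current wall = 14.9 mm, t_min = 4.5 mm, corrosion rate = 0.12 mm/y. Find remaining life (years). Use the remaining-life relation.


Apply the remaining-life relation: RL = (t_current − t_min) / CR
RL = (14.9 − 4.5) / 0.12 = 10.4 / 0.12 = 86.7 years

86.7 years


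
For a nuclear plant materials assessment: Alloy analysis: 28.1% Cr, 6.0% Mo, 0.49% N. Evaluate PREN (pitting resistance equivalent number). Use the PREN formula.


Apply the PREN formula: PREN = Cr + 3.3*Mo + 16*N
PREN = 28.1 + 3.3*6.0 + 16*0.49
PREN = 28.1 + 19.8 + 7.84 = 55.74

55.74


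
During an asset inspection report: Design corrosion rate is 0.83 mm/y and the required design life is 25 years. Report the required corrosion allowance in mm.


Corrosion allowance = CR × design life
CA = 0.83 * 25 = 20.75 mm

20.75 mm


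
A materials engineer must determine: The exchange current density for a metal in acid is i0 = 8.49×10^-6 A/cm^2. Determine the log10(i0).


i0 = 8.49×10^-6 A/cm^2
log10(i0) = -5.071

-5.071


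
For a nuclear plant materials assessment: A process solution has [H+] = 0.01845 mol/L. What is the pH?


pH = −log10[H+]
pH = −log10(0.01845) = 1.73

1.73


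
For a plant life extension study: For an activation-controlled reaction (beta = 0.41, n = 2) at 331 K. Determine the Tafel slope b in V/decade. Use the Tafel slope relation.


Apply the Tafel slope relation: b = 2.303*R*T/(beta*n*F)
Numerator: 2.303 * 8.314 * 331 = 6337.7
Denominator: 0.41 * 2 * 96485 = 79117.7
b = 6337.7 / 79117.7 = 0.0801 V/decade

0.0801 V/decade


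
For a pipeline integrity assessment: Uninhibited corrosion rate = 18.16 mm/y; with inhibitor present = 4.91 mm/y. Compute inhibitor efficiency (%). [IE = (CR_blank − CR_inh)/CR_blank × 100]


Apply the inhibitor-efficiency definition: IE = (CR_blank − CR_inh)/CR_blank × 100
IE = (18.16 − 4.91) / 18.16 × 100
IE = 13.25 / 18.16 × 100 = 73.0 %

73.0 %


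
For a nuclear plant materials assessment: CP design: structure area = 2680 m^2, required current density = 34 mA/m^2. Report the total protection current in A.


I = area * current density, then convert mA → A (÷1000)
I = 2680 * 34 / 1000 = 91.12 A

91.12 A


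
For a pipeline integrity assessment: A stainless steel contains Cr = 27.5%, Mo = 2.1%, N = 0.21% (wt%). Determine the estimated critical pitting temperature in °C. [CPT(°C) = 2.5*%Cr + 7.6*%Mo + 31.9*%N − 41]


Apply the ASTM G48 empirical CPT estimate: CPT(°C) = 2.5*%Cr + 7.6*%Mo + 31.9*%N − 41
2.5*27.5 = 68.75; 7.6*2.1 = 15.96; 31.9*0.21 = 6.699
CPT = 68.75 + 15.96 + 6.699 − 41 = 50.409 °C
Rounded to 0.1 °C: CPT ≈ 50.4 °C

50.4 °C


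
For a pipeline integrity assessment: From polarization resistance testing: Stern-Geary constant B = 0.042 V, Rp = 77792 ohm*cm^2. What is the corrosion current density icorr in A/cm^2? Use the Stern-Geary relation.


Apply the Stern-Geary relation: icorr = B / Rp
icorr = 0.042 / 77792 = 5.399×10^-7 A/cm^2

5.399×10^-7 A/cm^2


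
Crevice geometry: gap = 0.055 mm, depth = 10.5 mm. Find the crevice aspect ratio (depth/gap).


Aspect ratio = depth / gap
Ratio = 10.5 / 0.055 = 190.9

190.9


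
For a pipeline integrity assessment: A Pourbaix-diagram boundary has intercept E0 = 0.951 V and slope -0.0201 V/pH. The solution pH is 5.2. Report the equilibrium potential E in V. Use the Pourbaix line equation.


Apply the Pourbaix line equation: E = E0 + slope*pH
E = 0.951 + (-0.0201)*5.2 = 0.951 + (-0.10452) = 0.84648 V
Rounded to 3 decimal places: E = 0.846 V

0.846 V


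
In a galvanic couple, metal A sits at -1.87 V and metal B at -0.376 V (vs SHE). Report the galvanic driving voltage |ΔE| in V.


Driving voltage is the absolute potential difference.
|ΔE| = |-1.87 − (-0.376)| = 1.494 V

1.494 V


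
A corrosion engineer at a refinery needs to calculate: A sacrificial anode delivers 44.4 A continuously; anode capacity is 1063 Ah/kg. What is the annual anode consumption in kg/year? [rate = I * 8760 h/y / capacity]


Annual consumption = current * hours per year / capacity
Rate = 44.4 * 8760 / 1063 = 365.9 kg/year

365.9 kg/year


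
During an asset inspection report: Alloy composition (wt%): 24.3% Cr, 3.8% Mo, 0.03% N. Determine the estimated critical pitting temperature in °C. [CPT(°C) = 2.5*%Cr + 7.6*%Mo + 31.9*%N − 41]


Apply the ASTM G48 empirical CPT estimate: CPT(°C) = 2.5*%Cr + 7.6*%Mo + 31.9*%N − 41
2.5*24.3 = 60.75; 7.6*3.8 = 28.88; 31.9*0.03 = 0.957
CPT = 60.75 + 28.88 + 0.957 − 41 = 49.587 °C
Rounded to 0.1 °C: CPT ≈ 49.6 °C

49.6 °C


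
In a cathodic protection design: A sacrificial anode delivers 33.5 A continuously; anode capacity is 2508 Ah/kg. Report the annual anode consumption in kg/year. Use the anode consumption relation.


Annual consumption = current * hours per year / capacity
Rate = 33.5 * 8760 / 2508 = 117.0 kg/year

117.0 kg/year


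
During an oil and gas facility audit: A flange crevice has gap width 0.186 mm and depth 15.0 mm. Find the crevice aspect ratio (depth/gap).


Aspect ratio = depth / gap
Ratio = 15.0 / 0.186 = 80.6

80.6


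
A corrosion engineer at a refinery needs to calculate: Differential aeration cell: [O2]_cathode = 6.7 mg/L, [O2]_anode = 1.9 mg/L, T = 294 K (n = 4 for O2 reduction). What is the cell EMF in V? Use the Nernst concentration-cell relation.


Apply the Nernst concentration-cell relation: E = (RT/nF)*ln(C_cathode/C_anode)
RT/nF = 8.314*294/(4*96485) = 0.00633341 V
ln(6.7/1.9) = 1.26025
E = 0.00633341 * 1.26025 = 0.00798 V

0.00798 V


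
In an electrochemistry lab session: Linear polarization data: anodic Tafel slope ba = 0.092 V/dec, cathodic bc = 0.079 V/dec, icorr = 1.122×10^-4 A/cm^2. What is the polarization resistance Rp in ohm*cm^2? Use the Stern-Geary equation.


Apply the Stern-Geary equation: Rp = ba*bc / (2.303*icorr*(ba+bc))
ba*bc = 0.092*0.079 = 0.007268
ba+bc = 0.171; 2.303*icorr*(ba+bc) = 2.303*1.122×10^-4*0.171 = 4.4185819×10^-5
Rp = 0.007268 / 4.4185819×10^-5 = 164.49 ohm*cm^2

164.49 ohm*cm^2


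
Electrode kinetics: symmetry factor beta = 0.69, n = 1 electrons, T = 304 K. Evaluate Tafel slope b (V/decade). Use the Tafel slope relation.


Apply the Tafel slope relation: b = 2.303*R*T/(beta*n*F)
Numerator: 2.303 * 8.314 * 304 = 5820.73
Denominator: 0.69 * 1 * 96485 = 66574.65
b = 5820.73 / 66574.65 = 0.0874 V/decade

0.0874 V/decade


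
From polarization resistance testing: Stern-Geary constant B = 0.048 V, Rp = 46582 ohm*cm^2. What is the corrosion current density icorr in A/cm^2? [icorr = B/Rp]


Apply the Stern-Geary relation: icorr = B / Rp
icorr = 0.048 / 46582 = 1.03×10^-6 A/cm^2

1.03×10^-6 A/cm^2


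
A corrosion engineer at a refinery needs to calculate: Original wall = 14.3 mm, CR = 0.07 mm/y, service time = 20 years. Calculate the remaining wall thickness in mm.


Remaining wall = original − CR × time
t = 14.3 − 0.07*20 = 14.3 − 1.4 = 12.9 mm

12.9 mm


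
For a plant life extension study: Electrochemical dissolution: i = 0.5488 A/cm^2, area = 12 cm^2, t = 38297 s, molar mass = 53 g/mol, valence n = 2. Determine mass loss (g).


Apply Faraday's law: m = i*A*t*M / (n*F)
Total charge passed Q = i*A*t = 0.5488*12*38297 = 252208.7232 C
m = Q*M/(n*F) = 252208.7232*53/(2*96485) = 69.27016 g

69.27016 g


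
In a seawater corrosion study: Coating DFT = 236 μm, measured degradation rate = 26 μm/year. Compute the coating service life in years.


Service life = thickness / degradation rate
Life = 236 / 26 = 9.1 years

9.1 years


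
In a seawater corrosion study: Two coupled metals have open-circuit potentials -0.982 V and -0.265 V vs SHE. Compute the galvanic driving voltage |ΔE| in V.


Driving voltage is the absolute potential difference.
|ΔE| = |-0.982 − (-0.265)| = 0.717 V

0.717 V


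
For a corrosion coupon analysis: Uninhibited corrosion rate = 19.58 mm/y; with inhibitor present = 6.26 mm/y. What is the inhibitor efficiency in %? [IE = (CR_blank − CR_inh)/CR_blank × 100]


Apply the inhibitor-efficiency definition: IE = (CR_blank − CR_inh)/CR_blank × 100
IE = (19.58 − 6.26) / 19.58 × 100
IE = 13.32 / 19.58 × 100 = 68.0 %

68.0 %


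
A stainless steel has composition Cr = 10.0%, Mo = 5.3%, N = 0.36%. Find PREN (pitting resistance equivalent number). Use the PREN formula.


Apply the PREN formula: PREN = Cr + 3.3*Mo + 16*N
PREN = 10.0 + 3.3*5.3 + 16*0.36
PREN = 10.0 + 17.49 + 5.76 = 33.25

33.25


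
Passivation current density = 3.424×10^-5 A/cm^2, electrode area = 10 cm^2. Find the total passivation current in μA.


I = i_pass * A, then convert A → μA (×10^6)
I = 3.424×10^-5 * 10 * 10^6 = 342.4 μA

342.4 μA


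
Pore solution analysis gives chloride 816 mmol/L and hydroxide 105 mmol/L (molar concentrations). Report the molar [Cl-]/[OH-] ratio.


Threshold parameter = [Cl-] / [OH-] (molar basis; both in mmol/L, so units cancel)
Ratio = 816 / 105 = 7.77

7.77


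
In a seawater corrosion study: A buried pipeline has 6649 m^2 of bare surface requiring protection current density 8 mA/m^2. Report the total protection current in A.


I = area * current density, then convert mA → A (÷1000)
I = 6649 * 8 / 1000 = 53.19 A

53.19 A


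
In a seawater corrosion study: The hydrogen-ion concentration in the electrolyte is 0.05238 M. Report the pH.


pH = −log10[H+]
pH = −log10(0.05238) = 1.28

1.28


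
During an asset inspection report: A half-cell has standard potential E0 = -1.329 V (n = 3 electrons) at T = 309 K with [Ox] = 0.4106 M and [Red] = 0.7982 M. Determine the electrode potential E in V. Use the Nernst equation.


Apply the Nernst equation: E = E0 + (RT/nF)*ln([Ox]/[Red])
Step 1: RT/nF = 8.314*309/(3*96485) = 0.00887539 V
Step 2: [Ox]/[Red] = 0.4106/0.7982 = 0.514407
Step 3: ln(0.514407) = -0.66474
Step 4: correction = 0.00887539 * -0.66474 = -0.006 V
E = -1.329 + -0.006 = -1.335 V

-1.335 V


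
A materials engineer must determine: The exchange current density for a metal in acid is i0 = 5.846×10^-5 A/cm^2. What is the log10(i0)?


i0 = 5.846×10^-5 A/cm^2
log10(i0) = -4.233

-4.233


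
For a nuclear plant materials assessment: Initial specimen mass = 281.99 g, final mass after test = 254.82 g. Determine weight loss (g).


Weight loss = initial − final
WL = 281.99 − 254.82 = 27.17 g

27.17 g


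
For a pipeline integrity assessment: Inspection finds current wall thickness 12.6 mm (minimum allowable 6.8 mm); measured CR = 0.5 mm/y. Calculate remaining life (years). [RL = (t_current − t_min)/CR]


Apply the remaining-life relation: RL = (t_current − t_min) / CR
RL = (12.6 − 6.8) / 0.5 = 5.8 / 0.5 = 11.6 years

11.6 years


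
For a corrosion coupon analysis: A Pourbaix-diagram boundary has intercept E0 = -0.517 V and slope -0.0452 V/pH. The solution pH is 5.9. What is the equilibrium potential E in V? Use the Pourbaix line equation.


Apply the Pourbaix line equation: E = E0 + slope*pH
E = -0.517 + (-0.0452)*5.9 = -0.517 + (-0.26668) = -0.78368 V
Rounded to 3 decimal places: E = -0.784 V

-0.784 V


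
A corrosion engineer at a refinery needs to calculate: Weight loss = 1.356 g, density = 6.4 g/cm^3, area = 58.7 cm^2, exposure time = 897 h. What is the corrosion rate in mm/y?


Apply the mm/y weight-loss relation: CR = 87600 * W / (D * A * T)
Numerator: 87600 * 1.356 = 118785.6
Denominator: 6.4 * 58.7 * 897 = 336984.96
CR = 118785.6 / 336984.96 = 0.352495 mm/y

0.352495 mm/y


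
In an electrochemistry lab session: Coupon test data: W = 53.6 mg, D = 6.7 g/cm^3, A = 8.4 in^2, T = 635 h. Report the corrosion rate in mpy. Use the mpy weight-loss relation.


Apply the mpy weight-loss relation: CR = 534 * W / (D * A * T)
Numerator: 534 * 53.6 = 28622.4
Denominator: 6.7 * 8.4 * 635 = 35737.8
CR = 28622.4 / 35737.8 = 0.8009 mpy

0.8009 mpy


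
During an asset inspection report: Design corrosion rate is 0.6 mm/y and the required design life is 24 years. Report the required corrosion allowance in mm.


Corrosion allowance = CR × design life
CA = 0.6 * 24 = 14.4 mm

14.4 mm


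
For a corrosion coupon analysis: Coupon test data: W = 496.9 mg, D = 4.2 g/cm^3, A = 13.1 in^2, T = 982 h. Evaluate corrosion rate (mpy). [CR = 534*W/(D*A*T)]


Apply the mpy weight-loss relation: CR = 534 * W / (D * A * T)
Numerator: 534 * 496.9 = 265344.6
Denominator: 4.2 * 13.1 * 982 = 54029.64
CR = 265344.6 / 54029.64 = 4.91109 mpy

4.91109 mpy


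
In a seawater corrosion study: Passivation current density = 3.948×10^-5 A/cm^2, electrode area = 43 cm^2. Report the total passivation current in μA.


I = i_pass * A, then convert A → μA (×10^6)
I = 3.948×10^-5 * 43 * 10^6 = 1697.64 μA

1697.64 μA


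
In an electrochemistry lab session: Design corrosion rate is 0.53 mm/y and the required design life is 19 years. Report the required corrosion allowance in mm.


Corrosion allowance = CR × design life
CA = 0.53 * 19 = 10.07 mm

10.07 mm


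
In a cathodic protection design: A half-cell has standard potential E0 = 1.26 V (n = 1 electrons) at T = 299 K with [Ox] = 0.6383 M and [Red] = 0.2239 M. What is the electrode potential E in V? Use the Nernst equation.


Apply the Nernst equation: E = E0 + (RT/nF)*ln([Ox]/[Red])
Step 1: RT/nF = 8.314*299/(1*96485) = 0.02576448 V
Step 2: [Ox]/[Red] = 0.6383/0.2239 = 2.850826
Step 3: ln(2.850826) = 1.047609
Step 4: correction = 0.02576448 * 1.047609 = 0.027 V
E = 1.26 + 0.027 = 1.287 V

1.287 V


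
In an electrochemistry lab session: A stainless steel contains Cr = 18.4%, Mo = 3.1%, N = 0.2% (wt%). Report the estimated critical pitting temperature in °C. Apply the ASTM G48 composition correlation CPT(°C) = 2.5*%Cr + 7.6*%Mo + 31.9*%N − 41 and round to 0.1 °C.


Apply the ASTM G48 empirical CPT estimate: CPT(°C) = 2.5*%Cr + 7.6*%Mo + 31.9*%N − 41
2.5*18.4 = 46; 7.6*3.1 = 23.56; 31.9*0.2 = 6.38
CPT = 46 + 23.56 + 6.38 − 41 = 34.94 °C
Rounded to 0.1 °C: CPT ≈ 34.9 °C

34.9 °C


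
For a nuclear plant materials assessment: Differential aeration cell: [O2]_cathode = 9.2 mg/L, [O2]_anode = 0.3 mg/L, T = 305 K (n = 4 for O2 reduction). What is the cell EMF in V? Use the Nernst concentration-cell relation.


Apply the Nernst concentration-cell relation: E = (RT/nF)*ln(C_cathode/C_anode)
RT/nF = 8.314*305/(4*96485) = 0.00657037 V
ln(9.2/0.3) = 3.42318
E = 0.00657037 * 3.42318 = 0.02249 V

0.02249 V
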